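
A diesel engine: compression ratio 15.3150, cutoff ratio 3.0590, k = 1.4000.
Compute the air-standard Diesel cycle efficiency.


r^(k-1) = 2.9788
rc^k = 4.7842
eta = 0.5593 = 55.9298%

55.9298%


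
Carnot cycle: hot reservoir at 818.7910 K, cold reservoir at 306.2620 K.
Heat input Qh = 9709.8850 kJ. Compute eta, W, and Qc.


eta = 1 - 306.2620/818.7910 = 0.6260
W = 0.6260 * 9709.8850 = 6077.9828 kJ
Qc = 9709.8850 - 6077.9828 = 3631.9022 kJ

eta = 62.5958%, W = 6077.9828 kJ, Qc = 3631.9022 kJ


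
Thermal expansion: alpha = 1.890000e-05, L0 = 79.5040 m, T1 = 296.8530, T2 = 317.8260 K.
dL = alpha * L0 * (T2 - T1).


dT = 20.9730 K
dL = 1.890000e-05 * 79.5040 * 20.9730 = 0.031515 m
L_final = 79.535515 m

dL = 0.031515 m


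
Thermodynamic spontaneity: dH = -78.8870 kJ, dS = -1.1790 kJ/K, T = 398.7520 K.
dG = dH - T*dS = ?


T*dS = 398.7520 * -1.1790 = -470.1286 kJ
dG = -78.8870 + 470.1286 = 391.2416 kJ (non-spontaneous)

dG = 391.2416 kJ, non-spontaneous


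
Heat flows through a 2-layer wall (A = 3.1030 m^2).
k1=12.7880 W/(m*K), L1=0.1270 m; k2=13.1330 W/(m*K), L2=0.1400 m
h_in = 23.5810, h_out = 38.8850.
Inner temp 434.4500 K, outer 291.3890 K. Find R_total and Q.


R_conv_in = 1/(23.5810*3.1030) = 0.0137
R_1 = 0.1270/(12.7880*3.1030) = 0.0032
R_2 = 0.1400/(13.1330*3.1030) = 0.0034
R_conv_out = 1/(38.8850*3.1030) = 0.0083
R_total = 0.0286 K/W
Q = 143.0610 / 0.0286 = 5003.8563 W

R_total = 0.0286 K/W, Q = 5003.8563 W


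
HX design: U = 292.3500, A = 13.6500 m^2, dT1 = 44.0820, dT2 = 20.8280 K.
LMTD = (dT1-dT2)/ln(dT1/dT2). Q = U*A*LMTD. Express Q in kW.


LMTD = 31.0155 K
Q = 292.3500 * 13.6500 * 31.0155 = 123769.8975 W = 123.7699 kW

123.7699 kW


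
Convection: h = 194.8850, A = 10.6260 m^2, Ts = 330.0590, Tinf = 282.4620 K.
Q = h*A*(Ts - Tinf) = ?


dT = 47.5970 K
Q = 194.8850 * 10.6260 * 47.5970 = 98566.1527 W

98566.1527 W


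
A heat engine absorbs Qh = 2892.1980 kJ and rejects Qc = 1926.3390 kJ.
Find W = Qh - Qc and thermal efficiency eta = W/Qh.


W = 2892.1980 - 1926.3390 = 965.8590 kJ
eta = 965.8590 / 2892.1980 = 0.3340 = 33.3953%

W = 965.8590 kJ, eta = 33.3953%


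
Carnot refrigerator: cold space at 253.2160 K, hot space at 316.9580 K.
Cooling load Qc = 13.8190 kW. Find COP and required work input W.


COP = 253.2160 / 63.7420 = 3.9725
W = 13.8190 / 3.9725 = 3.4787 kW

COP = 3.9725, W = 3.4787 kW


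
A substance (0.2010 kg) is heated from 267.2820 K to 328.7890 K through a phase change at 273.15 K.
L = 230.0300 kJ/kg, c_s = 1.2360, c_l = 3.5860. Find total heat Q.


Q1 (sensible, solid) = 0.2010 * 1.2360 * 5.8680 = 1.4578 kJ
Q2 (latent) = 0.2010 * 230.0300 = 46.2360 kJ
Q3 (sensible, liquid) = 0.2010 * 3.5860 * 55.6390 = 40.1038 kJ
Q_total = 87.7977 kJ

87.7977 kJ


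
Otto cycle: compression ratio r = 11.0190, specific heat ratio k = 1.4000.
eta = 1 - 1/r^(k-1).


r^(k-1) = 2.6113
eta = 1 - 1/2.6113 = 0.6170 = 61.7049%

61.7049%


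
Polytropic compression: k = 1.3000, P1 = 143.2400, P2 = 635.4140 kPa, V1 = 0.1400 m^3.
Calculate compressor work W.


(k-1)/k = 0.2308
(P2/P1)^exp = 1.4103
W = 4.3333 * 143.2400 * 0.1400 * (1.4103 - 1) = 35.6531 kJ

35.6531 kJ


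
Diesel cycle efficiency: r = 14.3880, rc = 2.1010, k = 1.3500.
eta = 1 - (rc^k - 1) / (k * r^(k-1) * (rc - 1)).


r^(k-1) = 2.5427
rc^k = 2.7244
eta = 0.5437 = 54.3728%

54.3728%


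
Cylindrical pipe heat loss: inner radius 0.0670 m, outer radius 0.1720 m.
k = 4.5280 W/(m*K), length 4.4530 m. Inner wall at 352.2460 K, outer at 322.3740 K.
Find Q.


dT = 29.8720 K
ln(ro/ri) = 0.9428
Q = 2*pi*4.5280*4.4530*29.8720 / 0.9428 = 4014.0507 W

4014.0507 W


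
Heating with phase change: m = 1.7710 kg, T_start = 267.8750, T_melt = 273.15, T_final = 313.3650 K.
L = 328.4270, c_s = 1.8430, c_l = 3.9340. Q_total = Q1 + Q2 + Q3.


Q1 (sensible, solid) = 1.7710 * 1.8430 * 5.2750 = 17.2174 kJ
Q2 (latent) = 1.7710 * 328.4270 = 581.6442 kJ
Q3 (sensible, liquid) = 1.7710 * 3.9340 * 40.2150 = 280.1825 kJ
Q_total = 879.0441 kJ

879.0441 kJ


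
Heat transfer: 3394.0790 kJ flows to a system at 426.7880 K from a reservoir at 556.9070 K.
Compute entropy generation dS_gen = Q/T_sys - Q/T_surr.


dS_sys = 3394.0790/426.7880 = 7.9526 kJ/K
dS_surr = -3394.0790/556.9070 = -6.0945 kJ/K
dS_gen = 7.9526 - 6.0945 = 1.8581 kJ/K (irreversible)

dS_gen = 1.8581 kJ/K, irreversible


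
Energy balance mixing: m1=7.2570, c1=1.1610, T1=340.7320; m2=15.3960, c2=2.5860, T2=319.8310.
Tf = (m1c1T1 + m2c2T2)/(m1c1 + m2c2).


num = 15604.5649
den = 48.2394
Tf = 323.4815 K

323.4815 K


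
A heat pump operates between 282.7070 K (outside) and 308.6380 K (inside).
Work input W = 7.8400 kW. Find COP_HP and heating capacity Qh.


COP = 308.6380 / 25.9310 = 11.9023
Qh = 11.9023 * 7.8400 = 93.3139 kW

COP = 11.9023, Qh = 93.3139 kW


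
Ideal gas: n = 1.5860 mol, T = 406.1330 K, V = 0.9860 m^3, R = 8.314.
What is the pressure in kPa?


P = nRT/V = 1.5860 * 8.314 * 406.1330 / 0.9860
= 5355.2714 / 0.9860 = 5431.3097 Pa = 5.4313 kPa

5.4313 kPa


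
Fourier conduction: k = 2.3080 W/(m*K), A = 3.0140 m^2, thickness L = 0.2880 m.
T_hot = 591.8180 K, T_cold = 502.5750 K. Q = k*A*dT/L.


dT = 89.2430 K
Q = 2.3080 * 3.0140 * 89.2430 / 0.2880 = 2155.5630 W

2155.5630 W


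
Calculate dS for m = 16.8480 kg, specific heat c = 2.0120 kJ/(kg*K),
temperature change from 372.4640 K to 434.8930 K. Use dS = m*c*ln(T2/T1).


T2/T1 = 1.1676
ln(T2/T1) = 0.1550
dS = 16.8480 * 2.0120 * 0.1550 = 5.2528 kJ/K

5.2528 kJ/K


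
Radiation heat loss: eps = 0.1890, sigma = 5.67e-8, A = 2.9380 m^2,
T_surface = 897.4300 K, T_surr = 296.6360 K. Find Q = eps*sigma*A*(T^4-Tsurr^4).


T^4 = 6.4864e+11
Tsurr^4 = 7.7428e+09
Q = 0.1890 * 5.67e-8 * 2.9380 * 6.4090e+11 = 20178.2570 W

20178.2570 W


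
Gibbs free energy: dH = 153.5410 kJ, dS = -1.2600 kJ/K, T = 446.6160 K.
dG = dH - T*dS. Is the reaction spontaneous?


T*dS = 446.6160 * -1.2600 = -562.7362 kJ
dG = 153.5410 + 562.7362 = 716.2772 kJ (non-spontaneous)

dG = 716.2772 kJ, non-spontaneous


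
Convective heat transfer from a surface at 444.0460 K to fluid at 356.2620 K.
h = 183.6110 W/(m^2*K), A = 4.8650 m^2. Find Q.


dT = 87.7840 K
Q = 183.6110 * 4.8650 * 87.7840 = 78414.5955 W

78414.5955 W


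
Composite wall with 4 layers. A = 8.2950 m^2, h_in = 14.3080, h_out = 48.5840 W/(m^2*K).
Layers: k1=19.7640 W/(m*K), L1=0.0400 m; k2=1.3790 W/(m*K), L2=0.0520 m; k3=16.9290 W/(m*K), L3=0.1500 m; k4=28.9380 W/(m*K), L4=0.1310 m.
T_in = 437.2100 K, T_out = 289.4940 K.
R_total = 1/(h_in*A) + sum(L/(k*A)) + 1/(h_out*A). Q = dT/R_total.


R_conv_in = 1/(14.3080*8.2950) = 0.0084
R_1 = 0.0400/(19.7640*8.2950) = 0.0002
R_2 = 0.0520/(1.3790*8.2950) = 0.0045
R_3 = 0.1500/(16.9290*8.2950) = 0.0011
R_4 = 0.1310/(28.9380*8.2950) = 0.0005
R_conv_out = 1/(48.5840*8.2950) = 0.0025
R_total = 0.0173 K/W
Q = 147.7160 / 0.0173 = 8533.1336 W

R_total = 0.0173 K/W, Q = 8533.1336 W


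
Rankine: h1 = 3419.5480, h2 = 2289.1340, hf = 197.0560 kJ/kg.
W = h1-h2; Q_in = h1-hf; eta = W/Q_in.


W = 1130.4140 kJ/kg
Q_in = 3222.4920 kJ/kg
eta = 0.3508 = 35.0789%

eta = 35.0789%


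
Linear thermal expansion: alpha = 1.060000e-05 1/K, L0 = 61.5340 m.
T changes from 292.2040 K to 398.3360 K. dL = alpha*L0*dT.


dT = 106.1320 K
dL = 1.060000e-05 * 61.5340 * 106.1320 = 0.069226 m
L_final = 61.603226 m

dL = 0.069226 m


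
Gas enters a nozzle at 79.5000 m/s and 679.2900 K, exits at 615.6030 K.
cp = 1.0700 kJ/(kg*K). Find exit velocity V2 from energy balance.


dT = 63.6870 K
2*cp*1000*dT = 136290.1800
V1^2 = 6320.2500
V2 = sqrt(142610.4300) = 377.6380 m/s

377.6380 m/s


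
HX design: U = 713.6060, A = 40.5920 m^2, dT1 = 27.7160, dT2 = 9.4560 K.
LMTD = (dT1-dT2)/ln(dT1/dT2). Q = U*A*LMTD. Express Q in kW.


LMTD = 16.9804 K
Q = 713.6060 * 40.5920 * 16.9804 = 491864.7224 W = 491.8647 kW

491.8647 kW


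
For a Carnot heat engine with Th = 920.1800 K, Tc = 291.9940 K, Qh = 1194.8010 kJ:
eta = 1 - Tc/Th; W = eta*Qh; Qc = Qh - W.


eta = 1 - 291.9940/920.1800 = 0.6827
W = 0.6827 * 1194.8010 = 815.6635 kJ
Qc = 1194.8010 - 815.6635 = 379.1375 kJ

eta = 68.2677%, W = 815.6635 kJ, Qc = 379.1375 kJ


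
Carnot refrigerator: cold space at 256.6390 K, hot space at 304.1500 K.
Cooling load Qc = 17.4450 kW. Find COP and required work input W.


COP = 256.6390 / 47.5110 = 5.4017
W = 17.4450 / 5.4017 = 3.2296 kW

COP = 5.4017, W = 3.2296 kW


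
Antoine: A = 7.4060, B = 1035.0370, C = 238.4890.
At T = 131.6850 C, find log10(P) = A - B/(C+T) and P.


C+T = 370.1740
B/(C+T) = 2.7961
log10(P) = 7.4060 - 2.7961 = 4.6099
P = 10^4.6099 = 40730.3008 mmHg

40730.3008 mmHg


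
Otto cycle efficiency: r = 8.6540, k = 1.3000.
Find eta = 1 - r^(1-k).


r^(k-1) = 1.9106
eta = 1 - 1/1.9106 = 0.4766 = 47.6599%

47.6599%


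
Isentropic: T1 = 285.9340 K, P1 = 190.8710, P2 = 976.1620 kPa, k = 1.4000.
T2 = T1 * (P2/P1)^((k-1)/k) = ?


(k-1)/k = 0.2857
(P2/P1)^exp = 1.5941
T2 = 285.9340 * 1.5941 = 455.8006 K

455.8006 K


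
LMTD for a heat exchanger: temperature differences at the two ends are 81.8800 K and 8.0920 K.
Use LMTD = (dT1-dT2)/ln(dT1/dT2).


dT1/dT2 = 10.1186
ln(dT1/dT2) = 2.3144
LMTD = 73.7880 / 2.3144 = 31.8824 K

31.8824 K


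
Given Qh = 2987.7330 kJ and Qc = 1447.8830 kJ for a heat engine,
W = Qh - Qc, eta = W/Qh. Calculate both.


W = 2987.7330 - 1447.8830 = 1539.8500 kJ
eta = 1539.8500 / 2987.7330 = 0.5154 = 51.5391%

W = 1539.8500 kJ, eta = 51.5391%


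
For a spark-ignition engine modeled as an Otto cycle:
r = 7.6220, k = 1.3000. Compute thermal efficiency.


r^(k-1) = 1.8392
eta = 1 - 1/1.8392 = 0.4563 = 45.6275%

45.6275%


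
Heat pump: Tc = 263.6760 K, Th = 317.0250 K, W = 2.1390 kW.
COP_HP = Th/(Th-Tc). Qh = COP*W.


COP = 317.0250 / 53.3490 = 5.9425
Qh = 5.9425 * 2.1390 = 12.7110 kW

COP = 5.9425, Qh = 12.7110 kW


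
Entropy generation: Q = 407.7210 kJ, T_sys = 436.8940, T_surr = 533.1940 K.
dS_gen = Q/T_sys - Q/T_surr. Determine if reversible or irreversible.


dS_sys = 407.7210/436.8940 = 0.9332 kJ/K
dS_surr = -407.7210/533.1940 = -0.7647 kJ/K
dS_gen = 0.9332 - 0.7647 = 0.1685 kJ/K (irreversible)

dS_gen = 0.1685 kJ/K, irreversible


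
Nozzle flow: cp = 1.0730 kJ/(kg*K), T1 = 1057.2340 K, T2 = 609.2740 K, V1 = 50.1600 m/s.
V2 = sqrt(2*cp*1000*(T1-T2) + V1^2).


dT = 447.9600 K
2*cp*1000*dT = 961322.1600
V1^2 = 2516.0256
V2 = sqrt(963838.1856) = 981.7526 m/s

981.7526 m/s


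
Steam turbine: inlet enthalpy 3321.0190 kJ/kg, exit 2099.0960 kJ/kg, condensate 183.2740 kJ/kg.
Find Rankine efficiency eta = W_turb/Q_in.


W = 1221.9230 kJ/kg
Q_in = 3137.7450 kJ/kg
eta = 0.3894 = 38.9427%

eta = 38.9427%


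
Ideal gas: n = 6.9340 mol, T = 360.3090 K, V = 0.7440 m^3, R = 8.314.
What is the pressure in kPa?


P = nRT/V = 6.9340 * 8.314 * 360.3090 / 0.7440
= 20771.5530 / 0.7440 = 27918.7540 Pa = 27.9188 kPa

27.9188 kPa


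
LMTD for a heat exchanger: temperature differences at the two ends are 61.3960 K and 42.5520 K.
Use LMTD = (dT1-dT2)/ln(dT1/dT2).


dT1/dT2 = 1.4428
ln(dT1/dT2) = 0.3666
LMTD = 18.8440 / 0.3666 = 51.3996 K

51.3996 K


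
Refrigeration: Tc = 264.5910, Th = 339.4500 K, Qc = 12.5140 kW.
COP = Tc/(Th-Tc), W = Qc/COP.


COP = 264.5910 / 74.8590 = 3.5345
W = 12.5140 / 3.5345 = 3.5405 kW

COP = 3.5345, W = 3.5405 kW


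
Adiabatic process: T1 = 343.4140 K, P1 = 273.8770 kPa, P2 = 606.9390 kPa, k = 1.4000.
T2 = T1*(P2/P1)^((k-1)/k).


(k-1)/k = 0.2857
(P2/P1)^exp = 1.2553
T2 = 343.4140 * 1.2553 = 431.0800 K

431.0800 K


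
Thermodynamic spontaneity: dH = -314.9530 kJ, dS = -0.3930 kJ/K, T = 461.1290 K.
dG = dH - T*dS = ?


T*dS = 461.1290 * -0.3930 = -181.2237 kJ
dG = -314.9530 + 181.2237 = -133.7293 kJ (spontaneous)

dG = -133.7293 kJ, spontaneous


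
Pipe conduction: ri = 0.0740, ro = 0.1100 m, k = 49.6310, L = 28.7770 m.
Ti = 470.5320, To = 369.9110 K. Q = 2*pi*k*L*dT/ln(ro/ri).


dT = 100.6210 K
ln(ro/ri) = 0.3964
Q = 2*pi*49.6310*28.7770*100.6210 / 0.3964 = 2277805.6296 W

2277805.6296 W


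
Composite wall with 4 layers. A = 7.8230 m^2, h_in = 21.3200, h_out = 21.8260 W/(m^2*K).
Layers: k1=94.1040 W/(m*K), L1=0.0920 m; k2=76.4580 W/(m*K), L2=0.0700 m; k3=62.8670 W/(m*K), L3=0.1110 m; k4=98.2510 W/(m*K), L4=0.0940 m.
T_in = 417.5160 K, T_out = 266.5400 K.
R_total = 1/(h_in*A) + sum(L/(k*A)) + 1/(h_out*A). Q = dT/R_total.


R_conv_in = 1/(21.3200*7.8230) = 0.0060
R_1 = 0.0920/(94.1040*7.8230) = 0.0001
R_2 = 0.0700/(76.4580*7.8230) = 0.0001
R_3 = 0.1110/(62.8670*7.8230) = 0.0002
R_4 = 0.0940/(98.2510*7.8230) = 0.0001
R_conv_out = 1/(21.8260*7.8230) = 0.0059
R_total = 0.0124 K/W
Q = 150.9760 / 0.0124 = 12134.0086 W

R_total = 0.0124 K/W, Q = 12134.0086 W


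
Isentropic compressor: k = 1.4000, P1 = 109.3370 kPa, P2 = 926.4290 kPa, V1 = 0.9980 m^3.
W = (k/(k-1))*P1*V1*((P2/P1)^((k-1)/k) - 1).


(k-1)/k = 0.2857
(P2/P1)^exp = 1.8414
W = 3.5000 * 109.3370 * 0.9980 * (1.8414 - 1) = 321.3548 kJ

321.3548 kJ


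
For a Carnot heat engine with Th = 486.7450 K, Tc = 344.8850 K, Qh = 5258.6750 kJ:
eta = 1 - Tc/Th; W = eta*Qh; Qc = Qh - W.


eta = 1 - 344.8850/486.7450 = 0.2914
W = 0.2914 * 5258.6750 = 1532.6211 kJ
Qc = 5258.6750 - 1532.6211 = 3726.0539 kJ

eta = 29.1446%, W = 1532.6211 kJ, Qc = 3726.0539 kJ


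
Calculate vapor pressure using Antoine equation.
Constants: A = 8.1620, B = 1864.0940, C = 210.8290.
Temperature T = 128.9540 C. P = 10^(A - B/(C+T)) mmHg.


C+T = 339.7830
B/(C+T) = 5.4861
log10(P) = 8.1620 - 5.4861 = 2.6759
P = 10^2.6759 = 474.0991 mmHg

474.0991 mmHg


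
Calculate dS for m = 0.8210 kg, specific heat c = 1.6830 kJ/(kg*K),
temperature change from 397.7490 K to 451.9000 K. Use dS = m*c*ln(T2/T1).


T2/T1 = 1.1361
ln(T2/T1) = 0.1276
dS = 0.8210 * 1.6830 * 0.1276 = 0.1764 kJ/K

0.1764 kJ/K


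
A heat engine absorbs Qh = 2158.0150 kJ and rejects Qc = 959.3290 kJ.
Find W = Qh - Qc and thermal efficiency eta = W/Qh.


W = 2158.0150 - 959.3290 = 1198.6860 kJ
eta = 1198.6860 / 2158.0150 = 0.5555 = 55.5458%

W = 1198.6860 kJ, eta = 55.5458%


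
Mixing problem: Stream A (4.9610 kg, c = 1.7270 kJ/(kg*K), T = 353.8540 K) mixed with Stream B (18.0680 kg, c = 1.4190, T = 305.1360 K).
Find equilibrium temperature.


num = 10854.9231
den = 34.2061
Tf = 317.3384 K

317.3384 K


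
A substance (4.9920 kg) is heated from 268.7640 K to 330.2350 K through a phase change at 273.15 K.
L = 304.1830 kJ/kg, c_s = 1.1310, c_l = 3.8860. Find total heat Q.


Q1 (sensible, solid) = 4.9920 * 1.1310 * 4.3860 = 24.7631 kJ
Q2 (latent) = 4.9920 * 304.1830 = 1518.4815 kJ
Q3 (sensible, liquid) = 4.9920 * 3.8860 * 57.0850 = 1107.3869 kJ
Q_total = 2650.6316 kJ

2650.6316 kJ


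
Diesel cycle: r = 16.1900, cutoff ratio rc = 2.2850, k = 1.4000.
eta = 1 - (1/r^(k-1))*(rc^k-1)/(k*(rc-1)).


r^(k-1) = 3.0458
rc^k = 3.1801
eta = 0.6021 = 60.2125%

60.2125%


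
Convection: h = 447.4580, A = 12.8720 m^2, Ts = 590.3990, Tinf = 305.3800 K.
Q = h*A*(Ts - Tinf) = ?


dT = 285.0190 K
Q = 447.4580 * 12.8720 * 285.0190 = 1641618.0561 W

1641618.0561 W


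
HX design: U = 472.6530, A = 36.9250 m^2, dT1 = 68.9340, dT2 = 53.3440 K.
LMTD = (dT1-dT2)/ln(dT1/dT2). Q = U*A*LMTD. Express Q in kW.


LMTD = 60.8063 K
Q = 472.6530 * 36.9250 * 60.8063 = 1061234.3823 W = 1061.2344 kW

1061.2344 kW


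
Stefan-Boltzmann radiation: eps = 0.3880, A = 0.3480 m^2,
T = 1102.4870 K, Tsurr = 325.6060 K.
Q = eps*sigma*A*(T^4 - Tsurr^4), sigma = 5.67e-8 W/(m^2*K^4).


T^4 = 1.4774e+12
Tsurr^4 = 1.1240e+10
Q = 0.3880 * 5.67e-8 * 0.3480 * 1.4661e+12 = 11224.6072 W

11224.6072 W


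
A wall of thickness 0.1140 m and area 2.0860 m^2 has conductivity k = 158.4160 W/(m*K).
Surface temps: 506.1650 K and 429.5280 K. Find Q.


dT = 76.6370 K
Q = 158.4160 * 2.0860 * 76.6370 / 0.1140 = 222150.3448 W

222150.3448 W


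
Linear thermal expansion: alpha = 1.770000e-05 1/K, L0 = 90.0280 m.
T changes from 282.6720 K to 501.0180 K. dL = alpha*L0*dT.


dT = 218.3460 K
dL = 1.770000e-05 * 90.0280 * 218.3460 = 0.347933 m
L_final = 90.375933 m

dL = 0.347933 m


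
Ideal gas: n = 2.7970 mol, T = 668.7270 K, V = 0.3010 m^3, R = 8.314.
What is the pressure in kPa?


P = nRT/V = 2.7970 * 8.314 * 668.7270 / 0.3010
= 15550.7502 / 0.3010 = 51663.6219 Pa = 51.6636 kPa

51.6636 kPa


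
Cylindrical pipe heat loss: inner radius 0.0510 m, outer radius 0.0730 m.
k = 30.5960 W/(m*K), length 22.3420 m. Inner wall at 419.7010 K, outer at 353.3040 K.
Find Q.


dT = 66.3970 K
ln(ro/ri) = 0.3586
Q = 2*pi*30.5960*22.3420*66.3970 / 0.3586 = 795176.9767 W

795176.9767 W


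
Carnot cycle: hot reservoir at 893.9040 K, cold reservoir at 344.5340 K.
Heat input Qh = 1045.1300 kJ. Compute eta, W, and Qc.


eta = 1 - 344.5340/893.9040 = 0.6146
W = 0.6146 * 1045.1300 = 642.3095 kJ
Qc = 1045.1300 - 642.3095 = 402.8205 kJ

eta = 61.4574%, W = 642.3095 kJ, Qc = 402.8205 kJ


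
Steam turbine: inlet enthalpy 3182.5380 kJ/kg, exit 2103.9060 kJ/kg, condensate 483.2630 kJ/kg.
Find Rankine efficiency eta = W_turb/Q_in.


W = 1078.6320 kJ/kg
Q_in = 2699.2750 kJ/kg
eta = 0.3996 = 39.9601%

eta = 39.9601%


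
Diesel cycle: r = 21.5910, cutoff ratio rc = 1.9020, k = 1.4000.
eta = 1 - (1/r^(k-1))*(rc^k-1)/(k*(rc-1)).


r^(k-1) = 3.4175
rc^k = 2.4598
eta = 0.6617 = 66.1747%

66.1747%


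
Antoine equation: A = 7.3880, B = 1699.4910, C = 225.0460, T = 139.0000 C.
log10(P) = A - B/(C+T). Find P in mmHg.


C+T = 364.0460
B/(C+T) = 4.6683
log10(P) = 7.3880 - 4.6683 = 2.7197
P = 10^2.7197 = 524.3951 mmHg

524.3951 mmHg


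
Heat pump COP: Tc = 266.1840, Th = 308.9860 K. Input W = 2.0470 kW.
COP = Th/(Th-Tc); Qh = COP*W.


COP = 308.9860 / 42.8020 = 7.2190
Qh = 7.2190 * 2.0470 = 14.7772 kW

COP = 7.2190, Qh = 14.7772 kW


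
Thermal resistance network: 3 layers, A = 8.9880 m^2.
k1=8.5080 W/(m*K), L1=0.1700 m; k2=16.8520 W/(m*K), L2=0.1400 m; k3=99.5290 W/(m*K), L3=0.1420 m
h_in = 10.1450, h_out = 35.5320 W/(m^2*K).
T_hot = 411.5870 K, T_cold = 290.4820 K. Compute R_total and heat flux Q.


R_conv_in = 1/(10.1450*8.9880) = 0.0110
R_1 = 0.1700/(8.5080*8.9880) = 0.0022
R_2 = 0.1400/(16.8520*8.9880) = 0.0009
R_3 = 0.1420/(99.5290*8.9880) = 0.0002
R_conv_out = 1/(35.5320*8.9880) = 0.0031
R_total = 0.0174 K/W
Q = 121.1050 / 0.0174 = 6958.3355 W

R_total = 0.0174 K/W, Q = 6958.3355 W


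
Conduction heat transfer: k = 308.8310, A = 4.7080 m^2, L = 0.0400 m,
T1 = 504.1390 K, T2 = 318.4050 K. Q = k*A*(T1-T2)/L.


dT = 185.7340 K
Q = 308.8310 * 4.7080 * 185.7340 / 0.0400 = 6751321.0755 W

6751321.0755 W


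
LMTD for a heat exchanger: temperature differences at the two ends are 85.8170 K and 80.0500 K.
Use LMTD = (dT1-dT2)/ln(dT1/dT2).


dT1/dT2 = 1.0720
ln(dT1/dT2) = 0.0696
LMTD = 5.7670 / 0.0696 = 82.9001 K

82.9001 K


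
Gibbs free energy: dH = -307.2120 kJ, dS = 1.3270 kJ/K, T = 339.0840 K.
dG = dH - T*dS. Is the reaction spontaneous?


T*dS = 339.0840 * 1.3270 = 449.9645 kJ
dG = -307.2120 - 449.9645 = -757.1765 kJ (spontaneous)

dG = -757.1765 kJ, spontaneous


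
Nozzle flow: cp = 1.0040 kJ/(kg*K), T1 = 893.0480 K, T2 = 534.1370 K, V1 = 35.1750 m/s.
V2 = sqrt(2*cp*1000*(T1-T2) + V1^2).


dT = 358.9110 K
2*cp*1000*dT = 720693.2880
V1^2 = 1237.2806
V2 = sqrt(721930.5686) = 849.6650 m/s

849.6650 m/s


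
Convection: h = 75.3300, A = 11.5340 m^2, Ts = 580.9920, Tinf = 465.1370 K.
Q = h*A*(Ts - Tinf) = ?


dT = 115.8550 K
Q = 75.3300 * 11.5340 * 115.8550 = 100661.3374 W

100661.3374 W


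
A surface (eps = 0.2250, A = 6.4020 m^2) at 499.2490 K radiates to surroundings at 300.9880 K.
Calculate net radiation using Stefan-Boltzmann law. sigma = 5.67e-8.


T^4 = 6.2125e+10
Tsurr^4 = 8.2072e+09
Q = 0.2250 * 5.67e-8 * 6.4020 * 5.3918e+10 = 4403.6818 W

4403.6818 W


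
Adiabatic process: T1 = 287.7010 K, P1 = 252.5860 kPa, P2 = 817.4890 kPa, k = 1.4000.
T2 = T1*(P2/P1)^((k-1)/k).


(k-1)/k = 0.2857
(P2/P1)^exp = 1.3987
T2 = 287.7010 * 1.3987 = 402.4171 K

402.4171 K


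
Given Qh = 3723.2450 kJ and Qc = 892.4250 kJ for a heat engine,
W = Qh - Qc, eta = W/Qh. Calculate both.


W = 3723.2450 - 892.4250 = 2830.8200 kJ
eta = 2830.8200 / 3723.2450 = 0.7603 = 76.0310%

W = 2830.8200 kJ, eta = 76.0310%


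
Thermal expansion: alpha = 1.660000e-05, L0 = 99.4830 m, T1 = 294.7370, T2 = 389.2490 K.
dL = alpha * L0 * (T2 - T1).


dT = 94.5120 K
dL = 1.660000e-05 * 99.4830 * 94.5120 = 0.156079 m
L_final = 99.639079 m

dL = 0.156079 m


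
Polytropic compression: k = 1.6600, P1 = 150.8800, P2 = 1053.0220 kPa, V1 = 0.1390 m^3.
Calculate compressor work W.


(k-1)/k = 0.3976
(P2/P1)^exp = 2.1652
W = 2.5152 * 150.8800 * 0.1390 * (2.1652 - 1) = 61.4603 kJ

61.4603 kJ


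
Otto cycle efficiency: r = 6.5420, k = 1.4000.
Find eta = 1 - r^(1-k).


r^(k-1) = 2.1197
eta = 1 - 1/2.1197 = 0.5282 = 52.8246%

52.8246%


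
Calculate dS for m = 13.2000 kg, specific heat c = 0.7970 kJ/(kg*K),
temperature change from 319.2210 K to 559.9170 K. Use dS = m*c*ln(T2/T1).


T2/T1 = 1.7540
ln(T2/T1) = 0.5619
dS = 13.2000 * 0.7970 * 0.5619 = 5.9115 kJ/K

5.9115 kJ/K


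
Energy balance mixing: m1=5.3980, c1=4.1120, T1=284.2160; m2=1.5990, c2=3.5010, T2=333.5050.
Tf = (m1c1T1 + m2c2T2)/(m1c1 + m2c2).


num = 8175.6161
den = 27.7947
Tf = 294.1433 K

294.1433 K


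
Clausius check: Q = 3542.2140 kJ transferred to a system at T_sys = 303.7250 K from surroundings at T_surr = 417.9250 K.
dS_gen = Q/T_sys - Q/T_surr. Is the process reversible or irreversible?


dS_sys = 3542.2140/303.7250 = 11.6626 kJ/K
dS_surr = -3542.2140/417.9250 = -8.4757 kJ/K
dS_gen = 11.6626 - 8.4757 = 3.1869 kJ/K (irreversible)

dS_gen = 3.1869 kJ/K, irreversible


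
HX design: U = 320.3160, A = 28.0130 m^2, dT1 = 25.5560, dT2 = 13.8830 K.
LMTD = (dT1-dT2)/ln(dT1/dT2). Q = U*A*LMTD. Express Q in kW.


LMTD = 19.1296 K
Q = 320.3160 * 28.0130 * 19.1296 = 171649.8849 W = 171.6499 kW

171.6499 kW


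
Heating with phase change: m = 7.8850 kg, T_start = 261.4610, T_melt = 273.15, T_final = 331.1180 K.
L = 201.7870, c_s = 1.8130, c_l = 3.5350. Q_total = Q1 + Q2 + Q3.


Q1 (sensible, solid) = 7.8850 * 1.8130 * 11.6890 = 167.1002 kJ
Q2 (latent) = 7.8850 * 201.7870 = 1591.0905 kJ
Q3 (sensible, liquid) = 7.8850 * 3.5350 * 57.9680 = 1615.7696 kJ
Q_total = 3373.9603 kJ

3373.9603 kJ


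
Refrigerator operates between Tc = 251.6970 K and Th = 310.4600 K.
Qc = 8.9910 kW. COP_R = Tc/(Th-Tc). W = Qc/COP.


COP = 251.6970 / 58.7630 = 4.2833
W = 8.9910 / 4.2833 = 2.0991 kW

COP = 4.2833, W = 2.0991 kW


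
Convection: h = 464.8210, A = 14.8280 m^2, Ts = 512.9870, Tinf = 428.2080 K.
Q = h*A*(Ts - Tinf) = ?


dT = 84.7790 K
Q = 464.8210 * 14.8280 * 84.7790 = 584327.8791 W

584327.8791 W


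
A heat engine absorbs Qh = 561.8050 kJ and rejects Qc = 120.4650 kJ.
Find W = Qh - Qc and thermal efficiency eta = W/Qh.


W = 561.8050 - 120.4650 = 441.3400 kJ
eta = 441.3400 / 561.8050 = 0.7856 = 78.5575%

W = 441.3400 kJ, eta = 78.5575%


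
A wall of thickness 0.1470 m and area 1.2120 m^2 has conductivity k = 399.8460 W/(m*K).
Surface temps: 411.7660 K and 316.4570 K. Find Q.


dT = 95.3090 K
Q = 399.8460 * 1.2120 * 95.3090 / 0.1470 = 314204.1766 W

314204.1766 W


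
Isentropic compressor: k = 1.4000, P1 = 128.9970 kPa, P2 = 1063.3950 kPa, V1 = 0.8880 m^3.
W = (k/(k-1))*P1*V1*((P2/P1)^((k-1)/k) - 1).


(k-1)/k = 0.2857
(P2/P1)^exp = 1.8270
W = 3.5000 * 128.9970 * 0.8880 * (1.8270 - 1) = 331.5776 kJ

331.5776 kJ


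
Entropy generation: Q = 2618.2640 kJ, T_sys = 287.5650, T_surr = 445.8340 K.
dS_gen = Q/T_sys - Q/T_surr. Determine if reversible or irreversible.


dS_sys = 2618.2640/287.5650 = 9.1049 kJ/K
dS_surr = -2618.2640/445.8340 = -5.8727 kJ/K
dS_gen = 9.1049 - 5.8727 = 3.2322 kJ/K (irreversible)

dS_gen = 3.2322 kJ/K, irreversible


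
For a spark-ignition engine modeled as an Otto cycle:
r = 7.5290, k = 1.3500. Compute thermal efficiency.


r^(k-1) = 2.0270
eta = 1 - 1/2.0270 = 0.5067 = 50.6665%

50.6665%


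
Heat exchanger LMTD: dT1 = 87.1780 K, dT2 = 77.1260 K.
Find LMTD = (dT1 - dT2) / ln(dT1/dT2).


dT1/dT2 = 1.1303
ln(dT1/dT2) = 0.1225
LMTD = 10.0520 / 0.1225 = 82.0494 K

82.0494 K


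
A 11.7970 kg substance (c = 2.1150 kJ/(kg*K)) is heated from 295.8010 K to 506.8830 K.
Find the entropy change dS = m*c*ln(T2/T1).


T2/T1 = 1.7136
ln(T2/T1) = 0.5386
dS = 11.7970 * 2.1150 * 0.5386 = 13.4383 kJ/K

13.4383 kJ/K


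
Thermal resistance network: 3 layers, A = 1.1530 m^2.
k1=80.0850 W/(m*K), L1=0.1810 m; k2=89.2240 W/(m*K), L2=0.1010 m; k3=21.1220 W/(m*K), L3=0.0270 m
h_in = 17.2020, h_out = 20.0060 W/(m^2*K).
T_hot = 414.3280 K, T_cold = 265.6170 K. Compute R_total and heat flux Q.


R_conv_in = 1/(17.2020*1.1530) = 0.0504
R_1 = 0.1810/(80.0850*1.1530) = 0.0020
R_2 = 0.1010/(89.2240*1.1530) = 0.0010
R_3 = 0.0270/(21.1220*1.1530) = 0.0011
R_conv_out = 1/(20.0060*1.1530) = 0.0434
R_total = 0.0978 K/W
Q = 148.7110 / 0.0978 = 1520.2287 W

R_total = 0.0978 K/W, Q = 1520.2287 W


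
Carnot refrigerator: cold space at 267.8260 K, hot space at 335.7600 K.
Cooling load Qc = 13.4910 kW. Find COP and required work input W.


COP = 267.8260 / 67.9340 = 3.9424
W = 13.4910 / 3.9424 = 3.4220 kW

COP = 3.9424, W = 3.4220 kW


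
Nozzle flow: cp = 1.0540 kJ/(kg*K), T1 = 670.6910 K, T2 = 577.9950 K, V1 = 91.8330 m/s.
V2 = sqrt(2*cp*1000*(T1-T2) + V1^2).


dT = 92.6960 K
2*cp*1000*dT = 195403.1680
V1^2 = 8433.2999
V2 = sqrt(203836.4679) = 451.4825 m/s

451.4825 m/s


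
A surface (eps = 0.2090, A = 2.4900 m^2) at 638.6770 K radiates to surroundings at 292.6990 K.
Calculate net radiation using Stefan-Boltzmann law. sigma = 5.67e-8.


T^4 = 1.6639e+11
Tsurr^4 = 7.3398e+09
Q = 0.2090 * 5.67e-8 * 2.4900 * 1.5905e+11 = 4693.1093 W

4693.1093 W


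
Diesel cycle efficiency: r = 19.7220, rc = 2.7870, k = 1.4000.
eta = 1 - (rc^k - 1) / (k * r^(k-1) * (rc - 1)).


r^(k-1) = 3.2959
rc^k = 4.1994
eta = 0.6120 = 61.1991%

61.1991%


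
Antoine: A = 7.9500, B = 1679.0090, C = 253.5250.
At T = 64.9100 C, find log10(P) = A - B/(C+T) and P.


C+T = 318.4350
B/(C+T) = 5.2727
log10(P) = 7.9500 - 5.2727 = 2.6773
P = 10^2.6773 = 475.6748 mmHg

475.6748 mmHg


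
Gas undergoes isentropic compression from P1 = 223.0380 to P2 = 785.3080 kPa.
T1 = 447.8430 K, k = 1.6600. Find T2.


(k-1)/k = 0.3976
(P2/P1)^exp = 1.6495
T2 = 447.8430 * 1.6495 = 738.7083 K

738.7083 K


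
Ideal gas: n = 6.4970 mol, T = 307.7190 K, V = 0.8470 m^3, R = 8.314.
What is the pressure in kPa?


P = nRT/V = 6.4970 * 8.314 * 307.7190 / 0.8470
= 16621.7674 / 0.8470 = 19624.2826 Pa = 19.6243 kPa

19.6243 kPa


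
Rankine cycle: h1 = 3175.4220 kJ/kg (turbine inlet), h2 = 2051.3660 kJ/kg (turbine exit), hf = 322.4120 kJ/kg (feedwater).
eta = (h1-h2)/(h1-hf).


W = 1124.0560 kJ/kg
Q_in = 2853.0100 kJ/kg
eta = 0.3940 = 39.3990%

eta = 39.3990%


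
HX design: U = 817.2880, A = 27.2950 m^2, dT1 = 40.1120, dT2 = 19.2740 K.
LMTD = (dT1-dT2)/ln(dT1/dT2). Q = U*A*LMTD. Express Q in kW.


LMTD = 28.4315 K
Q = 817.2880 * 27.2950 * 28.4315 = 634247.2140 W = 634.2472 kW

634.2472 kW


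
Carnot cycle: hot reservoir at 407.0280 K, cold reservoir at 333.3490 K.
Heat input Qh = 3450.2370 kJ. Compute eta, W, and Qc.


eta = 1 - 333.3490/407.0280 = 0.1810
W = 0.1810 * 3450.2370 = 624.5517 kJ
Qc = 3450.2370 - 624.5517 = 2825.6853 kJ

eta = 18.1017%, W = 624.5517 kJ, Qc = 2825.6853 kJ


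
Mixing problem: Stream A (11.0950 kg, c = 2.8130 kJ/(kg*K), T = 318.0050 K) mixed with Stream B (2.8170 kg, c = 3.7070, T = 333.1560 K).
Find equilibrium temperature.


num = 13404.0320
den = 41.6529
Tf = 321.8034 K

321.8034 K


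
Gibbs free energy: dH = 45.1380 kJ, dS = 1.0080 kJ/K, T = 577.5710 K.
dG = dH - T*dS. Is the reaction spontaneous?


T*dS = 577.5710 * 1.0080 = 582.1916 kJ
dG = 45.1380 - 582.1916 = -537.0536 kJ (spontaneous)

dG = -537.0536 kJ, spontaneous


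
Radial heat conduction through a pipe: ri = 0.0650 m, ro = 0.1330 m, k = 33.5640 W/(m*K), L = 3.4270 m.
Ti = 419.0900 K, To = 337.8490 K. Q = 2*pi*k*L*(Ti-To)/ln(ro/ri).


dT = 81.2410 K
ln(ro/ri) = 0.7160
Q = 2*pi*33.5640*3.4270*81.2410 / 0.7160 = 82007.4030 W

82007.4030 W


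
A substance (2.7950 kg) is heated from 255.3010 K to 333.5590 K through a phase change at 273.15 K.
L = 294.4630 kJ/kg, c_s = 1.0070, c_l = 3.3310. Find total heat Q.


Q1 (sensible, solid) = 2.7950 * 1.0070 * 17.8490 = 50.2372 kJ
Q2 (latent) = 2.7950 * 294.4630 = 823.0241 kJ
Q3 (sensible, liquid) = 2.7950 * 3.3310 * 60.4090 = 562.4165 kJ
Q_total = 1435.6778 kJ

1435.6778 kJ


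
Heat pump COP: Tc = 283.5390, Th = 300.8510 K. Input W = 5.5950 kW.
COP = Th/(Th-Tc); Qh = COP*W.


COP = 300.8510 / 17.3120 = 17.3782
Qh = 17.3782 * 5.5950 = 97.2309 kW

COP = 17.3782, Qh = 97.2309 kW


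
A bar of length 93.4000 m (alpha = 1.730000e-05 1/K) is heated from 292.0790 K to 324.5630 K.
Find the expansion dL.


dT = 32.4840 K
dL = 1.730000e-05 * 93.4000 * 32.4840 = 0.052488 m
L_final = 93.452488 m

dL = 0.052488 m


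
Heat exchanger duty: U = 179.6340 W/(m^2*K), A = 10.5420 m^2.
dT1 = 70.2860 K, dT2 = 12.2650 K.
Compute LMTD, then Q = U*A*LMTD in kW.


LMTD = 33.2342 K
Q = 179.6340 * 10.5420 * 33.2342 = 62935.6269 W = 62.9356 kW

62.9356 kW


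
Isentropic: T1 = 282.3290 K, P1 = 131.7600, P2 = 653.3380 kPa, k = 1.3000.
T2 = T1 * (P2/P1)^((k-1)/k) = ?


(k-1)/k = 0.2308
(P2/P1)^exp = 1.4470
T2 = 282.3290 * 1.4470 = 408.5280 K

408.5280 K


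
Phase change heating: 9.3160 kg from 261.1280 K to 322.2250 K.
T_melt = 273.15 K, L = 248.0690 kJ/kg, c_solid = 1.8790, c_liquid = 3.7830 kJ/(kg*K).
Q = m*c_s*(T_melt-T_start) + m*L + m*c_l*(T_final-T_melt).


Q1 (sensible, solid) = 9.3160 * 1.8790 * 12.0220 = 210.4423 kJ
Q2 (latent) = 9.3160 * 248.0690 = 2311.0108 kJ
Q3 (sensible, liquid) = 9.3160 * 3.7830 * 49.0750 = 1729.5222 kJ
Q_total = 4250.9752 kJ

4250.9752 kJ


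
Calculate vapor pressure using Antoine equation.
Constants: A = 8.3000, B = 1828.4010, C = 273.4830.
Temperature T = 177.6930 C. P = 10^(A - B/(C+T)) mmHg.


C+T = 451.1760
B/(C+T) = 4.0525
log10(P) = 8.3000 - 4.0525 = 4.2475
P = 10^4.2475 = 17679.7964 mmHg

17679.7964 mmHg


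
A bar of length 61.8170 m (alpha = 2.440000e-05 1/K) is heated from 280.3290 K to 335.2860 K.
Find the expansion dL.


dT = 54.9570 K
dL = 2.440000e-05 * 61.8170 * 54.9570 = 0.082894 m
L_final = 61.899894 m

dL = 0.082894 m


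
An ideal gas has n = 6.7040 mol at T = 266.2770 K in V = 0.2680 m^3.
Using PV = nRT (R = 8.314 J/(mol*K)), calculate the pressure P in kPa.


P = nRT/V = 6.7040 * 8.314 * 266.2770 / 0.2680
= 14841.4961 / 0.2680 = 55378.7166 Pa = 55.3787 kPa

55.3787 kPa


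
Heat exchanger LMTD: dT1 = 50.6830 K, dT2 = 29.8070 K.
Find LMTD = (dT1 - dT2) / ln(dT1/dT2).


dT1/dT2 = 1.7004
ln(dT1/dT2) = 0.5308
LMTD = 20.8760 / 0.5308 = 39.3258 K

39.3258 K


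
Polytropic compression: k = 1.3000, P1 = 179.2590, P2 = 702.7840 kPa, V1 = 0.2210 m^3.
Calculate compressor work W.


(k-1)/k = 0.2308
(P2/P1)^exp = 1.3706
W = 4.3333 * 179.2590 * 0.2210 * (1.3706 - 1) = 63.6287 kJ

63.6287 kJ


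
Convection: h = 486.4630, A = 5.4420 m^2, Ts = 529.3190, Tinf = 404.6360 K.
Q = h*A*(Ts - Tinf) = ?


dT = 124.6830 K
Q = 486.4630 * 5.4420 * 124.6830 = 330077.2516 W

330077.2516 W


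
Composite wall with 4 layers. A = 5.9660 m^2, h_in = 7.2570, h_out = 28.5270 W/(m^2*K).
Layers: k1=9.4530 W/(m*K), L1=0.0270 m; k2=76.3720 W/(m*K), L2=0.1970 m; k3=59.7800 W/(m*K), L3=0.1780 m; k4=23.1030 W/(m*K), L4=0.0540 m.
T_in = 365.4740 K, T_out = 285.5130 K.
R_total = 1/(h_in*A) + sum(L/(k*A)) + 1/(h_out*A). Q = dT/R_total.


R_conv_in = 1/(7.2570*5.9660) = 0.0231
R_1 = 0.0270/(9.4530*5.9660) = 0.0005
R_2 = 0.1970/(76.3720*5.9660) = 0.0004
R_3 = 0.1780/(59.7800*5.9660) = 0.0005
R_4 = 0.0540/(23.1030*5.9660) = 0.0004
R_conv_out = 1/(28.5270*5.9660) = 0.0059
R_total = 0.0308 K/W
Q = 79.9610 / 0.0308 = 2598.2523 W

R_total = 0.0308 K/W, Q = 2598.2523 W


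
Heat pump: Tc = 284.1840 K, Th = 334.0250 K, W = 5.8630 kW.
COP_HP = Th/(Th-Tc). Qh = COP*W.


COP = 334.0250 / 49.8410 = 6.7018
Qh = 6.7018 * 5.8630 = 39.2927 kW

COP = 6.7018, Qh = 39.2927 kW


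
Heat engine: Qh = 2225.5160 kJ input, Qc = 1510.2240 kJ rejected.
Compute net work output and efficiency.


W = 2225.5160 - 1510.2240 = 715.2920 kJ
eta = 715.2920 / 2225.5160 = 0.3214 = 32.1405%

W = 715.2920 kJ, eta = 32.1405%


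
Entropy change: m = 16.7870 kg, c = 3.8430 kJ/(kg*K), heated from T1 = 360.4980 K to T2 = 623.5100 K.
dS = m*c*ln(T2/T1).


T2/T1 = 1.7296
ln(T2/T1) = 0.5479
dS = 16.7870 * 3.8430 * 0.5479 = 35.3450 kJ/K

35.3450 kJ/K


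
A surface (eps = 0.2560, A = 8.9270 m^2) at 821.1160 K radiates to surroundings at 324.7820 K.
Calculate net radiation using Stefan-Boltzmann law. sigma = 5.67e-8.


T^4 = 4.5459e+11
Tsurr^4 = 1.1127e+10
Q = 0.2560 * 5.67e-8 * 8.9270 * 4.4346e+11 = 57462.4770 W

57462.4770 W


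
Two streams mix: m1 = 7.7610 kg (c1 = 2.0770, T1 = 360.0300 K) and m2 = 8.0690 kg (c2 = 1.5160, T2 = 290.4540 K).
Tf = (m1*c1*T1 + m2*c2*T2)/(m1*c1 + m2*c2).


num = 9356.5473
den = 28.3522
Tf = 330.0113 K

330.0113 K


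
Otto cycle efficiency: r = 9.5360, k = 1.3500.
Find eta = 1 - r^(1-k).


r^(k-1) = 2.2018
eta = 1 - 1/2.2018 = 0.5458 = 54.5826%

54.5826%


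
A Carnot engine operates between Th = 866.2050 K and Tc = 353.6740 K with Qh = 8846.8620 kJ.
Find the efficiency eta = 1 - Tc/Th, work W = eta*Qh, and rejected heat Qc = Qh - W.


eta = 1 - 353.6740/866.2050 = 0.5917
W = 0.5917 * 8846.8620 = 5234.6627 kJ
Qc = 8846.8620 - 5234.6627 = 3612.1993 kJ

eta = 59.1697%, W = 5234.6627 kJ, Qc = 3612.1993 kJ


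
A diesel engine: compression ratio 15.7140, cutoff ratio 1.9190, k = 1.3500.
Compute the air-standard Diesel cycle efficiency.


r^(k-1) = 2.6224
rc^k = 2.4107
eta = 0.5664 = 56.6391%

56.6391%


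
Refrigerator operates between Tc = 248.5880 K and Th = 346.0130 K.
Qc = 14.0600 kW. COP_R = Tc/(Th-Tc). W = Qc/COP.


COP = 248.5880 / 97.4250 = 2.5516
W = 14.0600 / 2.5516 = 5.5103 kW

COP = 2.5516, W = 5.5103 kW


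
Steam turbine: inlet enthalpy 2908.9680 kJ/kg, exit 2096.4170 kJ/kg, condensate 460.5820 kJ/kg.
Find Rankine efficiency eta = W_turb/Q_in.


W = 812.5510 kJ/kg
Q_in = 2448.3860 kJ/kg
eta = 0.3319 = 33.1872%

eta = 33.1872%


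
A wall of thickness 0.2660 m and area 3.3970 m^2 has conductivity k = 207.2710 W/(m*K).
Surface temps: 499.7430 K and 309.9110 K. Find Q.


dT = 189.8320 K
Q = 207.2710 * 3.3970 * 189.8320 / 0.2660 = 502483.5820 W

502483.5820 W


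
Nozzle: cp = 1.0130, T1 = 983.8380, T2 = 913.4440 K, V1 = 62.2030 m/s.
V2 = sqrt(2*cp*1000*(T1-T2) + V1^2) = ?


dT = 70.3940 K
2*cp*1000*dT = 142618.2440
V1^2 = 3869.2132
V2 = sqrt(146487.4572) = 382.7368 m/s

382.7368 m/s


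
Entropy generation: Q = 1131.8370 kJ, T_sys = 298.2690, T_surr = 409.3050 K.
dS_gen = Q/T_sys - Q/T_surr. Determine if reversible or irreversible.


dS_sys = 1131.8370/298.2690 = 3.7947 kJ/K
dS_surr = -1131.8370/409.3050 = -2.7653 kJ/K
dS_gen = 3.7947 - 2.7653 = 1.0294 kJ/K (irreversible)

dS_gen = 1.0294 kJ/K, irreversible


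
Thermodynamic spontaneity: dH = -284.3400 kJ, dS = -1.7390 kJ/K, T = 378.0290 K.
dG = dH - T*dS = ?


T*dS = 378.0290 * -1.7390 = -657.3924 kJ
dG = -284.3400 + 657.3924 = 373.0524 kJ (non-spontaneous)

dG = 373.0524 kJ, non-spontaneous


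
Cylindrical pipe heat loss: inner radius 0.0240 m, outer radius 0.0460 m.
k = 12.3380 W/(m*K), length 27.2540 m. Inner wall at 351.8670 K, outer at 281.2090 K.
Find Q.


dT = 70.6580 K
ln(ro/ri) = 0.6506
Q = 2*pi*12.3380*27.2540*70.6580 / 0.6506 = 229461.8377 W

229461.8377 W


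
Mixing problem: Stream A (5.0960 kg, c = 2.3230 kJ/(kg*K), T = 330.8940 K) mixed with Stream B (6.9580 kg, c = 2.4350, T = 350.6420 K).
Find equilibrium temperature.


num = 9857.9586
den = 28.7807
Tf = 342.5193 K

342.5193 K


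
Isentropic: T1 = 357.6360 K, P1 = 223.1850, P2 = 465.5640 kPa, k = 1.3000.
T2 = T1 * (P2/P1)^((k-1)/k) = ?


(k-1)/k = 0.2308
(P2/P1)^exp = 1.1849
T2 = 357.6360 * 1.1849 = 423.7690 K

423.7690 K


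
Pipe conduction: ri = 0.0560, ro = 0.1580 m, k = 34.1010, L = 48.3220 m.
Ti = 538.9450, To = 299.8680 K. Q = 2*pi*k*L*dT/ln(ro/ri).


dT = 239.0770 K
ln(ro/ri) = 1.0372
Q = 2*pi*34.1010*48.3220*239.0770 / 1.0372 = 2386431.7901 W

2386431.7901 W


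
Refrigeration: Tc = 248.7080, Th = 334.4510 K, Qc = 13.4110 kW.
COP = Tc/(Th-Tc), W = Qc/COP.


COP = 248.7080 / 85.7430 = 2.9006
W = 13.4110 / 2.9006 = 4.6235 kW

COP = 2.9006, W = 4.6235 kW


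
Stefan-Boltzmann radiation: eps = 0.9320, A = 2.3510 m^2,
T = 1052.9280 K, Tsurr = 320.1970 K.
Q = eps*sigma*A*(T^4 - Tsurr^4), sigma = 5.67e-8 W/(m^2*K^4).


T^4 = 1.2291e+12
Tsurr^4 = 1.0512e+10
Q = 0.9320 * 5.67e-8 * 2.3510 * 1.2186e+12 = 151396.6214 W

151396.6214 W


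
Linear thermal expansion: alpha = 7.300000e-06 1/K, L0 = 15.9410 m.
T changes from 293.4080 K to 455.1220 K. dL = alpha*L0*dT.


dT = 161.7140 K
dL = 7.300000e-06 * 15.9410 * 161.7140 = 0.018819 m
L_final = 15.959819 m

dL = 0.018819 m


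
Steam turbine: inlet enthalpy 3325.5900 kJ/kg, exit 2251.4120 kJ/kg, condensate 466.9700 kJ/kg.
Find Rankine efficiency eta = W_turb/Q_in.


W = 1074.1780 kJ/kg
Q_in = 2858.6200 kJ/kg
eta = 0.3758 = 37.5768%

eta = 37.5768%


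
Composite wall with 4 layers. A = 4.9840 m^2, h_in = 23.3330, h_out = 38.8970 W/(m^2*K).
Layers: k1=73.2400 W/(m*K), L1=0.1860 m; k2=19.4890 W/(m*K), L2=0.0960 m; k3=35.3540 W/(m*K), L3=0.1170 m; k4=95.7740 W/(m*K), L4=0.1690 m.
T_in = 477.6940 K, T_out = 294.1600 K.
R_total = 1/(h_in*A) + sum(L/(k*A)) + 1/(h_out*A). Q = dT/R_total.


R_conv_in = 1/(23.3330*4.9840) = 0.0086
R_1 = 0.1860/(73.2400*4.9840) = 0.0005
R_2 = 0.0960/(19.4890*4.9840) = 0.0010
R_3 = 0.1170/(35.3540*4.9840) = 0.0007
R_4 = 0.1690/(95.7740*4.9840) = 0.0004
R_conv_out = 1/(38.8970*4.9840) = 0.0052
R_total = 0.0163 K/W
Q = 183.5340 / 0.0163 = 11278.2345 W

R_total = 0.0163 K/W, Q = 11278.2345 W


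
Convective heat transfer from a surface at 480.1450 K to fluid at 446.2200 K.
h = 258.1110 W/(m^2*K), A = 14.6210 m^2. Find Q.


dT = 33.9250 K
Q = 258.1110 * 14.6210 * 33.9250 = 128027.5536 W

128027.5536 W


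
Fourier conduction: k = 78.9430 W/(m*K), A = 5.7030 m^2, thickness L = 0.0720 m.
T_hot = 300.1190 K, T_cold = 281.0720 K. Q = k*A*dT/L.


dT = 19.0470 K
Q = 78.9430 * 5.7030 * 19.0470 / 0.0720 = 119099.8141 W

119099.8141 W


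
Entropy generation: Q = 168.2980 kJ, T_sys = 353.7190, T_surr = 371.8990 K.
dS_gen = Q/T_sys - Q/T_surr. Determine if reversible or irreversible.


dS_sys = 168.2980/353.7190 = 0.4758 kJ/K
dS_surr = -168.2980/371.8990 = -0.4525 kJ/K
dS_gen = 0.4758 - 0.4525 = 0.0233 kJ/K (irreversible)

dS_gen = 0.0233 kJ/K, irreversible


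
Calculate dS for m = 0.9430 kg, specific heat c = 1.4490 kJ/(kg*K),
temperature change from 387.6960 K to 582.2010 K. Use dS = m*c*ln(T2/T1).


T2/T1 = 1.5017
ln(T2/T1) = 0.4066
dS = 0.9430 * 1.4490 * 0.4066 = 0.5556 kJ/K

0.5556 kJ/K


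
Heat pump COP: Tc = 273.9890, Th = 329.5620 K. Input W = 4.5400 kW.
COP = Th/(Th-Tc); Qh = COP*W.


COP = 329.5620 / 55.5730 = 5.9303
Qh = 5.9303 * 4.5400 = 26.9234 kW

COP = 5.9303, Qh = 26.9234 kW


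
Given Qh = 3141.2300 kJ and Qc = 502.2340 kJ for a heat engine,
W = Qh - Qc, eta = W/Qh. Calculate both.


W = 3141.2300 - 502.2340 = 2638.9960 kJ
eta = 2638.9960 / 3141.2300 = 0.8401 = 84.0115%

W = 2638.9960 kJ, eta = 84.0115%


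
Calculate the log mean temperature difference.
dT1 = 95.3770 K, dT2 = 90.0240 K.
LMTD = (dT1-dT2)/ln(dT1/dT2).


dT1/dT2 = 1.0595
ln(dT1/dT2) = 0.0578
LMTD = 5.3530 / 0.0578 = 92.6747 K

92.6747 K


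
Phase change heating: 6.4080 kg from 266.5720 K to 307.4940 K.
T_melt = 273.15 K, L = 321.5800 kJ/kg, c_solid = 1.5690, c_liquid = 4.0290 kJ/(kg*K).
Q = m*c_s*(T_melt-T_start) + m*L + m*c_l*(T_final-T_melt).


Q1 (sensible, solid) = 6.4080 * 1.5690 * 6.5780 = 66.1362 kJ
Q2 (latent) = 6.4080 * 321.5800 = 2060.6846 kJ
Q3 (sensible, liquid) = 6.4080 * 4.0290 * 34.3440 = 886.6876 kJ
Q_total = 3013.5085 kJ

3013.5085 kJ
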